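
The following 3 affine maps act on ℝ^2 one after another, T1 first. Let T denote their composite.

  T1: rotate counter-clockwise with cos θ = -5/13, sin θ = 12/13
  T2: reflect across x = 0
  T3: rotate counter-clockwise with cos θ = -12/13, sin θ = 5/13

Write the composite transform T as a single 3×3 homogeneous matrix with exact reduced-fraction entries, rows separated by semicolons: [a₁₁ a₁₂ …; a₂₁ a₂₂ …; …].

T1 = [-5/13 -12/13 0; 12/13 -5/13 0; 0 0 1]
T2·T1 = [5/13 12/13 0; 12/13 -5/13 0; 0 0 1]
T3·…·T1 = [-120/169 -119/169 0; -119/169 120/169 0; 0 0 1]

T = [-120/169 -119/169 0; -119/169 120/169 0; 0 0 1]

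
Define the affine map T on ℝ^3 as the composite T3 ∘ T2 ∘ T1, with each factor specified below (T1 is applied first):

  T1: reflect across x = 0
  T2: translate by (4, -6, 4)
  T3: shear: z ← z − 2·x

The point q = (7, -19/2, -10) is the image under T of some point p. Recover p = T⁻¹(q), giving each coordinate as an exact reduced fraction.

p = (-3, -7/2, 0)

T1 = [-1 0 0 0; 0 1 0 0; 0 0 1 0; 0 0 0 1]
T2·T1 = [-1 0 0 4; 0 1 0 -6; 0 0 1 4; 0 0 0 1]
T3·…·T1 = [-1 0 0 4; 0 1 0 -6; 2 0 1 -4; 0 0 0 1]
det M = -1; M⁻¹ = [-1 0 0 4; 0 1 0 6; 2 0 1 -4; 0 0 0 1]
M⁻¹ · (7, -19/2, -10)ᵀ = (-3, -7/2, 0)ᵀ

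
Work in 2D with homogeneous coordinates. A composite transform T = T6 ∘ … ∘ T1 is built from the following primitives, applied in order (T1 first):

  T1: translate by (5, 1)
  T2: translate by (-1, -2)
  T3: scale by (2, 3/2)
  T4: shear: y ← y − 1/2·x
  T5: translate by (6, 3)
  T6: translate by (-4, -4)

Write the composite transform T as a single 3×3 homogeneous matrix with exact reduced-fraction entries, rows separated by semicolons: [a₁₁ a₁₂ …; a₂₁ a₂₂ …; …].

T1 = [1 0 5; 0 1 1; 0 0 1]
T2·T1 = [1 0 4; 0 1 -1; 0 0 1]
T3·…·T1 = [2 0 8; 0 3/2 -3/2; 0 0 1]
T4·…·T1 = [2 0 8; -1 3/2 -11/2; 0 0 1]
T5·…·T1 = [2 0 14; -1 3/2 -5/2; 0 0 1]
T6·…·T1 = [2 0 10; -1 3/2 -13/2; 0 0 1]

T = [2 0 10; -1 3/2 -13/2; 0 0 1]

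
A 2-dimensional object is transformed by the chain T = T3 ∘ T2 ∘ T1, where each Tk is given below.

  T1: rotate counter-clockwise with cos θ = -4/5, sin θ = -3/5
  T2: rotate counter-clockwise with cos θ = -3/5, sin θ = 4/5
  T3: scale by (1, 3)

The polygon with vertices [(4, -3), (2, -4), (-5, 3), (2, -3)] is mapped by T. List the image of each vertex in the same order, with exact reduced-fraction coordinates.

T1 rotate counter-clockwise with cos θ = -4/5, sin θ = -3/5: (4, -3) → (-5, 0); (2, -4) → (-4, 2); (-5, 3) → (29/5, 3/5); (2, -3) → (-17/5, 6/5)
T2 rotate counter-clockwise with cos θ = -3/5, sin θ = 4/5: (-5, 0) → (3, -4); (-4, 2) → (4/5, -22/5); (29/5, 3/5) → (-99/25, 107/25); (-17/5, 6/5) → (27/25, -86/25)
T3 scale by (1, 3): (3, -4) → (3, -12); (4/5, -22/5) → (4/5, -66/5); (-99/25, 107/25) → (-99/25, 321/25); (27/25, -86/25) → (27/25, -258/25)

image vertices: (3, -12), (4/5, -66/5), (-99/25, 321/25), (27/25, -258/25)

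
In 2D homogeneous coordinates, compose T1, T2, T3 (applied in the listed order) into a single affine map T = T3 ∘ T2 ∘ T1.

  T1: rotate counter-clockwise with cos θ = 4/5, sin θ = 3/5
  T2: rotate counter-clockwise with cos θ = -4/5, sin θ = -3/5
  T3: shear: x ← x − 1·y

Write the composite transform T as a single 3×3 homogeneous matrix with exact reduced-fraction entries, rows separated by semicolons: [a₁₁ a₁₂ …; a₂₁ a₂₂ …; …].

T = [17/25 31/25 0; -24/25 -7/25 0; 0 0 1]

T1 = [4/5 -3/5 0; 3/5 4/5 0; 0 0 1]
T2·T1 = [-7/25 24/25 0; -24/25 -7/25 0; 0 0 1]
T3·…·T1 = [17/25 31/25 0; -24/25 -7/25 0; 0 0 1]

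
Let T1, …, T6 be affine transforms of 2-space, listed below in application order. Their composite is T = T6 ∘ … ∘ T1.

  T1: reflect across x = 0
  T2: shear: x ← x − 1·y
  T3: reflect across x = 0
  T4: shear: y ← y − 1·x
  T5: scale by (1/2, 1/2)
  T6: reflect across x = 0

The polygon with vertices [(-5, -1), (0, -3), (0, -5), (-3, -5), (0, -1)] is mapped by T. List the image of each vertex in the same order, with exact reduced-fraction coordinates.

image vertices: (3, 5/2), (3/2, 0), (5/2, 0), (4, 3/2), (1/2, 0)

T1 reflect across x = 0: (-5, -1) → (5, -1); (0, -3) → (0, -3); (0, -5) → (0, -5); (-3, -5) → (3, -5); (0, -1) → (0, -1)
T2 shear: x ← x − 1·y: (5, -1) → (6, -1); (0, -3) → (3, -3); (0, -5) → (5, -5); (3, -5) → (8, -5); (0, -1) → (1, -1)
T3 reflect across x = 0: (6, -1) → (-6, -1); (3, -3) → (-3, -3); (5, -5) → (-5, -5); (8, -5) → (-8, -5); (1, -1) → (-1, -1)
T4 shear: y ← y − 1·x: (-6, -1) → (-6, 5); (-3, -3) → (-3, 0); (-5, -5) → (-5, 0); (-8, -5) → (-8, 3); (-1, -1) → (-1, 0)
T5 scale by (1/2, 1/2): (-6, 5) → (-3, 5/2); (-3, 0) → (-3/2, 0); (-5, 0) → (-5/2, 0); (-8, 3) → (-4, 3/2); (-1, 0) → (-1/2, 0)
T6 reflect across x = 0: (-3, 5/2) → (3, 5/2); (-3/2, 0) → (3/2, 0); (-5/2, 0) → (5/2, 0); (-4, 3/2) → (4, 3/2); (-1/2, 0) → (1/2, 0)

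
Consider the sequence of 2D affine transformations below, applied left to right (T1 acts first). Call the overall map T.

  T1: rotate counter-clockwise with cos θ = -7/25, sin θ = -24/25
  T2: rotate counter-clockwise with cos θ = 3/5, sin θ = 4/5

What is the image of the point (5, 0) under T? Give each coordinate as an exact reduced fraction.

T1 rotate counter-clockwise with cos θ = -7/25, sin θ = -24/25: (5, 0) → (-7/5, -24/5)
T2 rotate counter-clockwise with cos θ = 3/5, sin θ = 4/5: (-7/5, -24/5) → (3, -4)

T(p) = (3, -4)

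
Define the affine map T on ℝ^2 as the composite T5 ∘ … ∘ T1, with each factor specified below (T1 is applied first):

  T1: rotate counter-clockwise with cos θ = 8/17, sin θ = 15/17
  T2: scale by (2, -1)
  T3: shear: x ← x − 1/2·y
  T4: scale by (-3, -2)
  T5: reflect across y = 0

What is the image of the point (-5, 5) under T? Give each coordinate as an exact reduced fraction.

T(p) = (1485/34, 70/17)

T1 rotate counter-clockwise with cos θ = 8/17, sin θ = 15/17: (-5, 5) → (-115/17, -35/17)
T2 scale by (2, -1): (-115/17, -35/17) → (-230/17, 35/17)
T3 shear: x ← x − 1/2·y: (-230/17, 35/17) → (-495/34, 35/17)
T4 scale by (-3, -2): (-495/34, 35/17) → (1485/34, -70/17)
T5 reflect across y = 0: (1485/34, -70/17) → (1485/34, 70/17)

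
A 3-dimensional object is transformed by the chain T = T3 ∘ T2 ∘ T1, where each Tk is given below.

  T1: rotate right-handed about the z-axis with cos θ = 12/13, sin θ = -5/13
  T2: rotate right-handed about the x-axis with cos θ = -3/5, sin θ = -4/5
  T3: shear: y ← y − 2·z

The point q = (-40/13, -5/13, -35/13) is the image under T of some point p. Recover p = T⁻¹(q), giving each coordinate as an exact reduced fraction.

p = (-5, 4, -3)

T1 = [12/13 5/13 0 0; -5/13 12/13 0 0; 0 0 1 0; 0 0 0 1]
T2·T1 = [12/13 5/13 0 0; 3/13 -36/65 4/5 0; 4/13 -48/65 -3/5 0; 0 0 0 1]
T3·…·T1 = [12/13 5/13 0 0; -5/13 12/13 2 0; 4/13 -48/65 -3/5 0; 0 0 0 1]
det M = 1; M⁻¹ = [12/13 3/13 10/13 0; 5/13 -36/65 -24/13 0; 0 4/5 1 0; 0 0 0 1]
M⁻¹ · (-40/13, -5/13, -35/13)ᵀ = (-5, 4, -3)ᵀ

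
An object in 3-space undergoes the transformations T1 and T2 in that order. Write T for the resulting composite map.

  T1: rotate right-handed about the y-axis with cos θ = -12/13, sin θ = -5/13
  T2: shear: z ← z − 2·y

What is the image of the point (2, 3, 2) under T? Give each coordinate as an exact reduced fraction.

T1 rotate right-handed about the y-axis with cos θ = -12/13, sin θ = -5/13: (2, 3, 2) → (-34/13, 3, -14/13)
T2 shear: z ← z − 2·y: (-34/13, 3, -14/13) → (-34/13, 3, -92/13)

T(p) = (-34/13, 3, -92/13)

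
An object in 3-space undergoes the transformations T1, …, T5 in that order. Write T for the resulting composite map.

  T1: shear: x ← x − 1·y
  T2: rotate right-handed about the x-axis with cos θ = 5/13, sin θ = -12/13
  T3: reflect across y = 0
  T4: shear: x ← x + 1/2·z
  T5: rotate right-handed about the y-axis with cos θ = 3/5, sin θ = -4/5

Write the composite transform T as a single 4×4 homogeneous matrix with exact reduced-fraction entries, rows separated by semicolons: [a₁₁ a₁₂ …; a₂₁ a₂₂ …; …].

T = [3/5 -9/65 -5/26 0; 0 -5/13 -12/13 0; 4/5 -112/65 5/13 0; 0 0 0 1]

T1 = [1 -1 0 0; 0 1 0 0; 0 0 1 0; 0 0 0 1]
T2·T1 = [1 -1 0 0; 0 5/13 12/13 0; 0 -12/13 5/13 0; 0 0 0 1]
T3·…·T1 = [1 -1 0 0; 0 -5/13 -12/13 0; 0 -12/13 5/13 0; 0 0 0 1]
T4·…·T1 = [1 -19/13 5/26 0; 0 -5/13 -12/13 0; 0 -12/13 5/13 0; 0 0 0 1]
T5·…·T1 = [3/5 -9/65 -5/26 0; 0 -5/13 -12/13 0; 4/5 -112/65 5/13 0; 0 0 0 1]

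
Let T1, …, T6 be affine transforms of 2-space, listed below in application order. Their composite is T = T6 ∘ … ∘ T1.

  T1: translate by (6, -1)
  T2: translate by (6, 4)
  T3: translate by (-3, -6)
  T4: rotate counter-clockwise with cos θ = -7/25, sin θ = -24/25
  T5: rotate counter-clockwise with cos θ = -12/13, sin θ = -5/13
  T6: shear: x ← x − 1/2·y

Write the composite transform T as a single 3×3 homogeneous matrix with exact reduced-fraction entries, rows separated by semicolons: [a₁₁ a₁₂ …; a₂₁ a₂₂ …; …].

T = [-79/130 -61/65 -69/26; 323/325 -36/325 603/65; 0 0 1]

T1 = [1 0 6; 0 1 -1; 0 0 1]
T2·T1 = [1 0 12; 0 1 3; 0 0 1]
T3·…·T1 = [1 0 9; 0 1 -3; 0 0 1]
T4·…·T1 = [-7/25 24/25 -27/5; -24/25 -7/25 -39/5; 0 0 1]
T5·…·T1 = [-36/325 -323/325 129/65; 323/325 -36/325 603/65; 0 0 1]
T6·…·T1 = [-79/130 -61/65 -69/26; 323/325 -36/325 603/65; 0 0 1]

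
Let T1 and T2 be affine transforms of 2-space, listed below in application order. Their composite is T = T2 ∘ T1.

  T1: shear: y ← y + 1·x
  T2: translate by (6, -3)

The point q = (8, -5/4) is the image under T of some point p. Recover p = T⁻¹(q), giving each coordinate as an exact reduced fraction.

T1 = [1 0 0; 1 1 0; 0 0 1]
T2·T1 = [1 0 6; 1 1 -3; 0 0 1]
det M = 1; M⁻¹ = [1 0 -6; -1 1 9; 0 0 1]
M⁻¹ · (8, -5/4)ᵀ = (2, -1/4)ᵀ

p = (2, -1/4)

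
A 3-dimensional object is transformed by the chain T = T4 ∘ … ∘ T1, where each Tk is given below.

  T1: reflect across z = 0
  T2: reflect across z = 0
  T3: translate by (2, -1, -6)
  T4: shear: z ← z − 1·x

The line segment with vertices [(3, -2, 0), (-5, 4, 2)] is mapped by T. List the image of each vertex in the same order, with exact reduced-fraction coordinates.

image vertices: (5, -3, -11), (-3, 3, -1)

T1 reflect across z = 0: (3, -2, 0) → (3, -2, 0); (-5, 4, 2) → (-5, 4, -2)
T2 reflect across z = 0: (3, -2, 0) → (3, -2, 0); (-5, 4, -2) → (-5, 4, 2)
T3 translate by (2, -1, -6): (3, -2, 0) → (5, -3, -6); (-5, 4, 2) → (-3, 3, -4)
T4 shear: z ← z − 1·x: (5, -3, -6) → (5, -3, -11); (-3, 3, -4) → (-3, 3, -1)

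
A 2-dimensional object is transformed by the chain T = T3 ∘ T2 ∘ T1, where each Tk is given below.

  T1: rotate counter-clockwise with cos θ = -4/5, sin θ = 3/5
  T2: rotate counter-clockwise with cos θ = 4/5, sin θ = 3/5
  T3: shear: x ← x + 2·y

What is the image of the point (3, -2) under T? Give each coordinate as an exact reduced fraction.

T1 rotate counter-clockwise with cos θ = -4/5, sin θ = 3/5: (3, -2) → (-6/5, 17/5)
T2 rotate counter-clockwise with cos θ = 4/5, sin θ = 3/5: (-6/5, 17/5) → (-3, 2)
T3 shear: x ← x + 2·y: (-3, 2) → (1, 2)

T(p) = (1, 2)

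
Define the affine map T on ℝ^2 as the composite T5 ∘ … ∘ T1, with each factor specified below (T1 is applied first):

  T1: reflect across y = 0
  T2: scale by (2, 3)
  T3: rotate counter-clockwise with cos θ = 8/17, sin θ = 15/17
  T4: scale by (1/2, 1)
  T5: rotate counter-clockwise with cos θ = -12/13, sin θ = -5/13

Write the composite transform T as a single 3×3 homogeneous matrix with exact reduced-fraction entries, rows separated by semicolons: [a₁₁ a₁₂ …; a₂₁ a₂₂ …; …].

T1 = [1 0 0; 0 -1 0; 0 0 1]
T2·T1 = [2 0 0; 0 -3 0; 0 0 1]
T3·…·T1 = [16/17 45/17 0; 30/17 -24/17 0; 0 0 1]
T4·…·T1 = [8/17 45/34 0; 30/17 -24/17 0; 0 0 1]
T5·…·T1 = [54/221 -30/17 0; -400/221 27/34 0; 0 0 1]

T = [54/221 -30/17 0; -400/221 27/34 0; 0 0 1]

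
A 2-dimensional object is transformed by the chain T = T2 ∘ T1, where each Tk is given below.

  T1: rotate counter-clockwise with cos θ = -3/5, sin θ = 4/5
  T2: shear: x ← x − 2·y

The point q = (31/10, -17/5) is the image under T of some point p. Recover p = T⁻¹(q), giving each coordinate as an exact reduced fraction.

T1 = [-3/5 -4/5 0; 4/5 -3/5 0; 0 0 1]
T2·T1 = [-11/5 2/5 0; 4/5 -3/5 0; 0 0 1]
det M = 1; M⁻¹ = [-3/5 -2/5 0; -4/5 -11/5 0; 0 0 1]
M⁻¹ · (31/10, -17/5)ᵀ = (-1/2, 5)ᵀ

p = (-1/2, 5)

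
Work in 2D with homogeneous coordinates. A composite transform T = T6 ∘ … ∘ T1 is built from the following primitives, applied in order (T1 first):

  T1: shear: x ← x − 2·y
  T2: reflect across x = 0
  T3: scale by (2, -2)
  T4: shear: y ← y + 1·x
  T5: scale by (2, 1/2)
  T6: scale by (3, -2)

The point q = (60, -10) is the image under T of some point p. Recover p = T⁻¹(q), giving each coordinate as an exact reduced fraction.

p = (-5, 0)

T1 = [1 -2 0; 0 1 0; 0 0 1]
T2·T1 = [-1 2 0; 0 1 0; 0 0 1]
T3·…·T1 = [-2 4 0; 0 -2 0; 0 0 1]
T4·…·T1 = [-2 4 0; -2 2 0; 0 0 1]
T5·…·T1 = [-4 8 0; -1 1 0; 0 0 1]
T6·…·T1 = [-12 24 0; 2 -2 0; 0 0 1]
det M = -24; M⁻¹ = [1/12 1 0; 1/12 1/2 0; 0 0 1]
M⁻¹ · (60, -10)ᵀ = (-5, 0)ᵀ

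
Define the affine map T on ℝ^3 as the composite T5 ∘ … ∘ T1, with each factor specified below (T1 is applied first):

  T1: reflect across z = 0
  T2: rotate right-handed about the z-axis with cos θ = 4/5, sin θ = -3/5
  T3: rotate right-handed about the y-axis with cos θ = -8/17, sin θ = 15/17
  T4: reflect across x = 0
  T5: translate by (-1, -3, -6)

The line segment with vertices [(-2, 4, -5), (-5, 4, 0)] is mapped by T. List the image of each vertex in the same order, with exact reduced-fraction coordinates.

image vertices: (-428/85, 7/5, -154/17), (-149/85, 16/5, -78/17)

T1 reflect across z = 0: (-2, 4, -5) → (-2, 4, 5); (-5, 4, 0) → (-5, 4, 0)
T2 rotate right-handed about the z-axis with cos θ = 4/5, sin θ = -3/5: (-2, 4, 5) → (4/5, 22/5, 5); (-5, 4, 0) → (-8/5, 31/5, 0)
T3 rotate right-handed about the y-axis with cos θ = -8/17, sin θ = 15/17: (4/5, 22/5, 5) → (343/85, 22/5, -52/17); (-8/5, 31/5, 0) → (64/85, 31/5, 24/17)
T4 reflect across x = 0: (343/85, 22/5, -52/17) → (-343/85, 22/5, -52/17); (64/85, 31/5, 24/17) → (-64/85, 31/5, 24/17)
T5 translate by (-1, -3, -6): (-343/85, 22/5, -52/17) → (-428/85, 7/5, -154/17); (-64/85, 31/5, 24/17) → (-149/85, 16/5, -78/17)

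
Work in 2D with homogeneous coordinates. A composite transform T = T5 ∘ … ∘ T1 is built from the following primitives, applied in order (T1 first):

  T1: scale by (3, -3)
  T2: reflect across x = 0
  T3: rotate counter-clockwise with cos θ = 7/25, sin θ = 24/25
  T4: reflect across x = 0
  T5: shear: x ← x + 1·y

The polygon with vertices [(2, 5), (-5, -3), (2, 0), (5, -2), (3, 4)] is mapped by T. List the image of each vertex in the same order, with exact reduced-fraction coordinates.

T1 scale by (3, -3): (2, 5) → (6, -15); (-5, -3) → (-15, 9); (2, 0) → (6, 0); (5, -2) → (15, 6); (3, 4) → (9, -12)
T2 reflect across x = 0: (6, -15) → (-6, -15); (-15, 9) → (15, 9); (6, 0) → (-6, 0); (15, 6) → (-15, 6); (9, -12) → (-9, -12)
T3 rotate counter-clockwise with cos θ = 7/25, sin θ = 24/25: (-6, -15) → (318/25, -249/25); (15, 9) → (-111/25, 423/25); (-6, 0) → (-42/25, -144/25); (-15, 6) → (-249/25, -318/25); (-9, -12) → (9, -12)
T4 reflect across x = 0: (318/25, -249/25) → (-318/25, -249/25); (-111/25, 423/25) → (111/25, 423/25); (-42/25, -144/25) → (42/25, -144/25); (-249/25, -318/25) → (249/25, -318/25); (9, -12) → (-9, -12)
T5 shear: x ← x + 1·y: (-318/25, -249/25) → (-567/25, -249/25); (111/25, 423/25) → (534/25, 423/25); (42/25, -144/25) → (-102/25, -144/25); (249/25, -318/25) → (-69/25, -318/25); (-9, -12) → (-21, -12)

image vertices: (-567/25, -249/25), (534/25, 423/25), (-102/25, -144/25), (-69/25, -318/25), (-21, -12)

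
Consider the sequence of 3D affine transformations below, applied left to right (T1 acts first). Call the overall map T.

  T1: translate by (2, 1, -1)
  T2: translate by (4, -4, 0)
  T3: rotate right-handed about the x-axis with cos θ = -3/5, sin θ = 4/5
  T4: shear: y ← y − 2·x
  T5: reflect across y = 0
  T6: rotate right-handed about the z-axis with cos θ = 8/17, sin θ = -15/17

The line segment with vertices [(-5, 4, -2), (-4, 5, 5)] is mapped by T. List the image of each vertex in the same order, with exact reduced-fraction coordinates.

image vertices: (11/17, -67/85, 13/5), (142/17, 186/85, -4/5)

T1 translate by (2, 1, -1): (-5, 4, -2) → (-3, 5, -3); (-4, 5, 5) → (-2, 6, 4)
T2 translate by (4, -4, 0): (-3, 5, -3) → (1, 1, -3); (-2, 6, 4) → (2, 2, 4)
T3 rotate right-handed about the x-axis with cos θ = -3/5, sin θ = 4/5: (1, 1, -3) → (1, 9/5, 13/5); (2, 2, 4) → (2, -22/5, -4/5)
T4 shear: y ← y − 2·x: (1, 9/5, 13/5) → (1, -1/5, 13/5); (2, -22/5, -4/5) → (2, -42/5, -4/5)
T5 reflect across y = 0: (1, -1/5, 13/5) → (1, 1/5, 13/5); (2, -42/5, -4/5) → (2, 42/5, -4/5)
T6 rotate right-handed about the z-axis with cos θ = 8/17, sin θ = -15/17: (1, 1/5, 13/5) → (11/17, -67/85, 13/5); (2, 42/5, -4/5) → (142/17, 186/85, -4/5)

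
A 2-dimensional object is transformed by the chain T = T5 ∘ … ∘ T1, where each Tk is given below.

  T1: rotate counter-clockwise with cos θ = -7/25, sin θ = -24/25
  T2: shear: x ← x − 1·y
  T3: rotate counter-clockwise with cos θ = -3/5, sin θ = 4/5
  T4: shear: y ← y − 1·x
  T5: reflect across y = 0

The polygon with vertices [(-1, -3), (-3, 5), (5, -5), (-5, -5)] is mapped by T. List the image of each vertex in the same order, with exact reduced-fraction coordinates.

T1 rotate counter-clockwise with cos θ = -7/25, sin θ = -24/25: (-1, -3) → (-13/5, 9/5); (-3, 5) → (141/25, 37/25); (5, -5) → (-31/5, -17/5); (-5, -5) → (-17/5, 31/5)
T2 shear: x ← x − 1·y: (-13/5, 9/5) → (-22/5, 9/5); (141/25, 37/25) → (104/25, 37/25); (-31/5, -17/5) → (-14/5, -17/5); (-17/5, 31/5) → (-48/5, 31/5)
T3 rotate counter-clockwise with cos θ = -3/5, sin θ = 4/5: (-22/5, 9/5) → (6/5, -23/5); (104/25, 37/25) → (-92/25, 61/25); (-14/5, -17/5) → (22/5, -1/5); (-48/5, 31/5) → (4/5, -57/5)
T4 shear: y ← y − 1·x: (6/5, -23/5) → (6/5, -29/5); (-92/25, 61/25) → (-92/25, 153/25); (22/5, -1/5) → (22/5, -23/5); (4/5, -57/5) → (4/5, -61/5)
T5 reflect across y = 0: (6/5, -29/5) → (6/5, 29/5); (-92/25, 153/25) → (-92/25, -153/25); (22/5, -23/5) → (22/5, 23/5); (4/5, -61/5) → (4/5, 61/5)

image vertices: (6/5, 29/5), (-92/25, -153/25), (22/5, 23/5), (4/5, 61/5)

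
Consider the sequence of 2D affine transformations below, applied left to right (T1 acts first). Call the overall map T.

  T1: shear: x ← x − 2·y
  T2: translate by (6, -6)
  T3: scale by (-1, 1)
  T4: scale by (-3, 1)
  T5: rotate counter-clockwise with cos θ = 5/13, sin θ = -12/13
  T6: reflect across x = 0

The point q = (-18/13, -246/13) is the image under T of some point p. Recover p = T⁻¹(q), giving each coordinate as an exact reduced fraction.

T1 = [1 -2 0; 0 1 0; 0 0 1]
T2·T1 = [1 -2 6; 0 1 -6; 0 0 1]
T3·…·T1 = [-1 2 -6; 0 1 -6; 0 0 1]
T4·…·T1 = [3 -6 18; 0 1 -6; 0 0 1]
T5·…·T1 = [15/13 -18/13 18/13; -36/13 77/13 -246/13; 0 0 1]
T6·…·T1 = [-15/13 18/13 -18/13; -36/13 77/13 -246/13; 0 0 1]
det M = -3; M⁻¹ = [-77/39 6/13 6; -12/13 5/13 6; 0 0 1]
M⁻¹ · (-18/13, -246/13)ᵀ = (0, 0)ᵀ

p = (0, 0)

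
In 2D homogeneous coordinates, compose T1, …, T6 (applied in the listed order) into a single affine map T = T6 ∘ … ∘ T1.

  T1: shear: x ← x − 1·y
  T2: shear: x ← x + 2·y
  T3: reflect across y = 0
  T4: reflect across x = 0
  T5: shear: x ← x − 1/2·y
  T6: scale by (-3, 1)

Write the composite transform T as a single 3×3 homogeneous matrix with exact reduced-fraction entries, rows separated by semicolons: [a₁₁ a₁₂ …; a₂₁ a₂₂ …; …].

T = [3 3/2 0; 0 -1 0; 0 0 1]

T1 = [1 -1 0; 0 1 0; 0 0 1]
T2·T1 = [1 1 0; 0 1 0; 0 0 1]
T3·…·T1 = [1 1 0; 0 -1 0; 0 0 1]
T4·…·T1 = [-1 -1 0; 0 -1 0; 0 0 1]
T5·…·T1 = [-1 -1/2 0; 0 -1 0; 0 0 1]
T6·…·T1 = [3 3/2 0; 0 -1 0; 0 0 1]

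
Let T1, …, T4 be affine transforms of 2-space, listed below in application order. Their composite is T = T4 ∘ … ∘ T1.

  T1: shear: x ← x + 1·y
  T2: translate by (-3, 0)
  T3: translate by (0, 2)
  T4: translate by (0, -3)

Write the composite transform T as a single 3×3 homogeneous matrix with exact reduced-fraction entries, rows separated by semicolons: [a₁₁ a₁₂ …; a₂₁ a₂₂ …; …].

T1 = [1 1 0; 0 1 0; 0 0 1]
T2·T1 = [1 1 -3; 0 1 0; 0 0 1]
T3·…·T1 = [1 1 -3; 0 1 2; 0 0 1]
T4·…·T1 = [1 1 -3; 0 1 -1; 0 0 1]

T = [1 1 -3; 0 1 -1; 0 0 1]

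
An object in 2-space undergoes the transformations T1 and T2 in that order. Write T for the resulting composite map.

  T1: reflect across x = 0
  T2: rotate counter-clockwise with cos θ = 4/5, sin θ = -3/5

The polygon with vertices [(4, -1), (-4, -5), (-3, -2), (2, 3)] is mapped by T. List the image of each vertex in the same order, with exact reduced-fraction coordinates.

image vertices: (-19/5, 8/5), (1/5, -32/5), (6/5, -17/5), (1/5, 18/5)

T1 reflect across x = 0: (4, -1) → (-4, -1); (-4, -5) → (4, -5); (-3, -2) → (3, -2); (2, 3) → (-2, 3)
T2 rotate counter-clockwise with cos θ = 4/5, sin θ = -3/5: (-4, -1) → (-19/5, 8/5); (4, -5) → (1/5, -32/5); (3, -2) → (6/5, -17/5); (-2, 3) → (1/5, 18/5)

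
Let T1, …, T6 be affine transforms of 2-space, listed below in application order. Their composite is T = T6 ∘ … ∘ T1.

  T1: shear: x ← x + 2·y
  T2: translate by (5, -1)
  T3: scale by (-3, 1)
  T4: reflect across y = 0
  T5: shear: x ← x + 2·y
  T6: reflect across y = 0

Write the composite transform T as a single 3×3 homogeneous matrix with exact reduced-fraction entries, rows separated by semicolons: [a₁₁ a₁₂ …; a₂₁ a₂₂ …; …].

T1 = [1 2 0; 0 1 0; 0 0 1]
T2·T1 = [1 2 5; 0 1 -1; 0 0 1]
T3·…·T1 = [-3 -6 -15; 0 1 -1; 0 0 1]
T4·…·T1 = [-3 -6 -15; 0 -1 1; 0 0 1]
T5·…·T1 = [-3 -8 -13; 0 -1 1; 0 0 1]
T6·…·T1 = [-3 -8 -13; 0 1 -1; 0 0 1]

T = [-3 -8 -13; 0 1 -1; 0 0 1]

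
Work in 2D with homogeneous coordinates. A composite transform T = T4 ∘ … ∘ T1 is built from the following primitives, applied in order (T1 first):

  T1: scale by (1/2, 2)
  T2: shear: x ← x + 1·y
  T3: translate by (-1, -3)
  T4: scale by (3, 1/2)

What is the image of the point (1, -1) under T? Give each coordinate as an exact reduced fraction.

T1 scale by (1/2, 2): (1, -1) → (1/2, -2)
T2 shear: x ← x + 1·y: (1/2, -2) → (-3/2, -2)
T3 translate by (-1, -3): (-3/2, -2) → (-5/2, -5)
T4 scale by (3, 1/2): (-5/2, -5) → (-15/2, -5/2)

T(p) = (-15/2, -5/2)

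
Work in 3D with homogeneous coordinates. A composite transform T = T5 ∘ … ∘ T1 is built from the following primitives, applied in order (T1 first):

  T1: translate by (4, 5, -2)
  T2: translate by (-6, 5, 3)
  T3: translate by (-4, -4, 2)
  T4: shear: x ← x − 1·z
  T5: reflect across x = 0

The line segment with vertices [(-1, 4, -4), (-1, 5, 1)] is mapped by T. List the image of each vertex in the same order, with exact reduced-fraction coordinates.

image vertices: (6, 10, -1), (11, 11, 4)

T1 translate by (4, 5, -2): (-1, 4, -4) → (3, 9, -6); (-1, 5, 1) → (3, 10, -1)
T2 translate by (-6, 5, 3): (3, 9, -6) → (-3, 14, -3); (3, 10, -1) → (-3, 15, 2)
T3 translate by (-4, -4, 2): (-3, 14, -3) → (-7, 10, -1); (-3, 15, 2) → (-7, 11, 4)
T4 shear: x ← x − 1·z: (-7, 10, -1) → (-6, 10, -1); (-7, 11, 4) → (-11, 11, 4)
T5 reflect across x = 0: (-6, 10, -1) → (6, 10, -1); (-11, 11, 4) → (11, 11, 4)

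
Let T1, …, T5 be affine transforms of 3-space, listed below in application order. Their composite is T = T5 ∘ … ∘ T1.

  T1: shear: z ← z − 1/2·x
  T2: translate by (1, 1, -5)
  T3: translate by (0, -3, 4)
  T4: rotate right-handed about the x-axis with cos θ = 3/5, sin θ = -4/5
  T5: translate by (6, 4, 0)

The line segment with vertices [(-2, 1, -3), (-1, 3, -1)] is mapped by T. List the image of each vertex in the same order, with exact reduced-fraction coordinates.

T1 shear: z ← z − 1/2·x: (-2, 1, -3) → (-2, 1, -2); (-1, 3, -1) → (-1, 3, -1/2)
T2 translate by (1, 1, -5): (-2, 1, -2) → (-1, 2, -7); (-1, 3, -1/2) → (0, 4, -11/2)
T3 translate by (0, -3, 4): (-1, 2, -7) → (-1, -1, -3); (0, 4, -11/2) → (0, 1, -3/2)
T4 rotate right-handed about the x-axis with cos θ = 3/5, sin θ = -4/5: (-1, -1, -3) → (-1, -3, -1); (0, 1, -3/2) → (0, -3/5, -17/10)
T5 translate by (6, 4, 0): (-1, -3, -1) → (5, 1, -1); (0, -3/5, -17/10) → (6, 17/5, -17/10)

image vertices: (5, 1, -1), (6, 17/5, -17/10)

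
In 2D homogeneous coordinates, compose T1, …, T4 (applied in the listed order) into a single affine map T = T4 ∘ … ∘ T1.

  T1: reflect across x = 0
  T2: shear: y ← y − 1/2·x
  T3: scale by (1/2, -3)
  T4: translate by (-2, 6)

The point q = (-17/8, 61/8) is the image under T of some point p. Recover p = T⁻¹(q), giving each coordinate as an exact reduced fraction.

T1 = [-1 0 0; 0 1 0; 0 0 1]
T2·T1 = [-1 0 0; 1/2 1 0; 0 0 1]
T3·…·T1 = [-1/2 0 0; -3/2 -3 0; 0 0 1]
T4·…·T1 = [-1/2 0 -2; -3/2 -3 6; 0 0 1]
det M = 3/2; M⁻¹ = [-2 0 -4; 1 -1/3 4; 0 0 1]
M⁻¹ · (-17/8, 61/8)ᵀ = (1/4, -2/3)ᵀ

p = (1/4, -2/3)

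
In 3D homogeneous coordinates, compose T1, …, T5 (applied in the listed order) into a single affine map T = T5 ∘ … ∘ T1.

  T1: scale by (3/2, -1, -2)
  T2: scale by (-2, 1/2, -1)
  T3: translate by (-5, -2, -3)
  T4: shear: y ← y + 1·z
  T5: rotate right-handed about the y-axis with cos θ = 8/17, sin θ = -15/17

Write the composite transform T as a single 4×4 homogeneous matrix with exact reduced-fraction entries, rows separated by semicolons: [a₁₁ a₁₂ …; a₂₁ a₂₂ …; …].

T1 = [3/2 0 0 0; 0 -1 0 0; 0 0 -2 0; 0 0 0 1]
T2·T1 = [-3 0 0 0; 0 -1/2 0 0; 0 0 2 0; 0 0 0 1]
T3·…·T1 = [-3 0 0 -5; 0 -1/2 0 -2; 0 0 2 -3; 0 0 0 1]
T4·…·T1 = [-3 0 0 -5; 0 -1/2 2 -5; 0 0 2 -3; 0 0 0 1]
T5·…·T1 = [-24/17 0 -30/17 5/17; 0 -1/2 2 -5; -45/17 0 16/17 -99/17; 0 0 0 1]

T = [-24/17 0 -30/17 5/17; 0 -1/2 2 -5; -45/17 0 16/17 -99/17; 0 0 0 1]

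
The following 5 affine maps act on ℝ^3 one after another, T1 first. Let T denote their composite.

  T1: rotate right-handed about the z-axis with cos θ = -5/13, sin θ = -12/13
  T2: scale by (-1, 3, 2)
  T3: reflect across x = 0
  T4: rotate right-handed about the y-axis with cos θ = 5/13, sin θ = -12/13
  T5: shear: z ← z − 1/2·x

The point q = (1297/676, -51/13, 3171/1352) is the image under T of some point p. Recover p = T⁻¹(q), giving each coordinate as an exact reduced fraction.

T1 = [-5/13 12/13 0 0; -12/13 -5/13 0 0; 0 0 1 0; 0 0 0 1]
T2·T1 = [5/13 -12/13 0 0; -36/13 -15/13 0 0; 0 0 2 0; 0 0 0 1]
T3·…·T1 = [-5/13 12/13 0 0; -36/13 -15/13 0 0; 0 0 2 0; 0 0 0 1]
T4·…·T1 = [-25/169 60/169 -24/13 0; -36/13 -15/13 0 0; -60/169 144/169 10/13 0; 0 0 0 1]
T5·…·T1 = [-25/169 60/169 -24/13 0; -36/13 -15/13 0 0; -95/338 114/169 22/13 0; 0 0 0 1]
det M = 6; M⁻¹ = [-55/169 -4/13 -60/169 0; 132/169 -5/39 144/169 0; -19/52 0 5/26 0; 0 0 0 1]
M⁻¹ · (1297/676, -51/13, 3171/1352)ᵀ = (-1/4, 4, -1/4)ᵀ

p = (-1/4, 4, -1/4)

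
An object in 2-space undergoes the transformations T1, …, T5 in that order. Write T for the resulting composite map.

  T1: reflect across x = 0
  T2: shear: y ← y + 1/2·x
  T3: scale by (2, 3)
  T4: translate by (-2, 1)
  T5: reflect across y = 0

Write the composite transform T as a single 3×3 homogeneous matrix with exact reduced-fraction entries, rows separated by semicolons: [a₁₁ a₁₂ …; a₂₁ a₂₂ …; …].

T1 = [-1 0 0; 0 1 0; 0 0 1]
T2·T1 = [-1 0 0; -1/2 1 0; 0 0 1]
T3·…·T1 = [-2 0 0; -3/2 3 0; 0 0 1]
T4·…·T1 = [-2 0 -2; -3/2 3 1; 0 0 1]
T5·…·T1 = [-2 0 -2; 3/2 -3 -1; 0 0 1]

T = [-2 0 -2; 3/2 -3 -1; 0 0 1]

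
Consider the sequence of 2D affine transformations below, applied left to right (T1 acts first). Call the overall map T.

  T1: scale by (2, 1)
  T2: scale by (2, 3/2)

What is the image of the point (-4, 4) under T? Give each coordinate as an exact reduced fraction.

T(p) = (-16, 6)

T1 scale by (2, 1): (-4, 4) → (-8, 4)
T2 scale by (2, 3/2): (-8, 4) → (-16, 6)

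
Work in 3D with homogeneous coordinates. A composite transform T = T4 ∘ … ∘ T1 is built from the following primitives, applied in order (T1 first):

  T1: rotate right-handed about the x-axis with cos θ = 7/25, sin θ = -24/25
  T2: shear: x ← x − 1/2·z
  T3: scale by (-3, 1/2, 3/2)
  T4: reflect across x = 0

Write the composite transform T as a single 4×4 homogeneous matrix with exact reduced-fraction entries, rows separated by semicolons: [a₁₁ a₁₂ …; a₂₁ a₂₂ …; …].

T1 = [1 0 0 0; 0 7/25 24/25 0; 0 -24/25 7/25 0; 0 0 0 1]
T2·T1 = [1 12/25 -7/50 0; 0 7/25 24/25 0; 0 -24/25 7/25 0; 0 0 0 1]
T3·…·T1 = [-3 -36/25 21/50 0; 0 7/50 12/25 0; 0 -36/25 21/50 0; 0 0 0 1]
T4·…·T1 = [3 36/25 -21/50 0; 0 7/50 12/25 0; 0 -36/25 21/50 0; 0 0 0 1]

T = [3 36/25 -21/50 0; 0 7/50 12/25 0; 0 -36/25 21/50 0; 0 0 0 1]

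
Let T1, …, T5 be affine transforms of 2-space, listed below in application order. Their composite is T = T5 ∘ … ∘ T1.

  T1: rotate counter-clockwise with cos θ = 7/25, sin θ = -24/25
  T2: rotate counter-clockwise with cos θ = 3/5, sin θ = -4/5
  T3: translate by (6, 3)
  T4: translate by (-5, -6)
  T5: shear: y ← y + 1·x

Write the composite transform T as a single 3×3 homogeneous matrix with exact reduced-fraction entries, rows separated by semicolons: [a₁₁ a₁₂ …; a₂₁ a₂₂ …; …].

T = [-3/5 4/5 1; -7/5 1/5 -2; 0 0 1]

T1 = [7/25 24/25 0; -24/25 7/25 0; 0 0 1]
T2·T1 = [-3/5 4/5 0; -4/5 -3/5 0; 0 0 1]
T3·…·T1 = [-3/5 4/5 6; -4/5 -3/5 3; 0 0 1]
T4·…·T1 = [-3/5 4/5 1; -4/5 -3/5 -3; 0 0 1]
T5·…·T1 = [-3/5 4/5 1; -7/5 1/5 -2; 0 0 1]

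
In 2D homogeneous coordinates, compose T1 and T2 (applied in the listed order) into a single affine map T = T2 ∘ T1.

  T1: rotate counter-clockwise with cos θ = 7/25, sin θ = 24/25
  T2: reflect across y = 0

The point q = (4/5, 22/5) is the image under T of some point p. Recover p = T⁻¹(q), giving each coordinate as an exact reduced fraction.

T1 = [7/25 -24/25 0; 24/25 7/25 0; 0 0 1]
T2·T1 = [7/25 -24/25 0; -24/25 -7/25 0; 0 0 1]
det M = -1; M⁻¹ = [7/25 -24/25 0; -24/25 -7/25 0; 0 0 1]
M⁻¹ · (4/5, 22/5)ᵀ = (-4, -2)ᵀ

p = (-4, -2)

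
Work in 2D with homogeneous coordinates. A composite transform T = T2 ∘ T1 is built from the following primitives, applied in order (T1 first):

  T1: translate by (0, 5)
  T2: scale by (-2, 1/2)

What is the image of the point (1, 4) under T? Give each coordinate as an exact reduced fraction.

T1 translate by (0, 5): (1, 4) → (1, 9)
T2 scale by (-2, 1/2): (1, 9) → (-2, 9/2)

T(p) = (-2, 9/2)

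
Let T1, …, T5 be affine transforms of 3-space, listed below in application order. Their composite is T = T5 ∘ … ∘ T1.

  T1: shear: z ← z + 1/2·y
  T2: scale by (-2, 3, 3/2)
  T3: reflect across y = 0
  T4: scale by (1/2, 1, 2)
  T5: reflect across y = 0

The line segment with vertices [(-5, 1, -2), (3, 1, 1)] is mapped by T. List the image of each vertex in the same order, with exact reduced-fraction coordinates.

image vertices: (5, 3, -9/2), (-3, 3, 9/2)

T1 shear: z ← z + 1/2·y: (-5, 1, -2) → (-5, 1, -3/2); (3, 1, 1) → (3, 1, 3/2)
T2 scale by (-2, 3, 3/2): (-5, 1, -3/2) → (10, 3, -9/4); (3, 1, 3/2) → (-6, 3, 9/4)
T3 reflect across y = 0: (10, 3, -9/4) → (10, -3, -9/4); (-6, 3, 9/4) → (-6, -3, 9/4)
T4 scale by (1/2, 1, 2): (10, -3, -9/4) → (5, -3, -9/2); (-6, -3, 9/4) → (-3, -3, 9/2)
T5 reflect across y = 0: (5, -3, -9/2) → (5, 3, -9/2); (-3, -3, 9/2) → (-3, 3, 9/2)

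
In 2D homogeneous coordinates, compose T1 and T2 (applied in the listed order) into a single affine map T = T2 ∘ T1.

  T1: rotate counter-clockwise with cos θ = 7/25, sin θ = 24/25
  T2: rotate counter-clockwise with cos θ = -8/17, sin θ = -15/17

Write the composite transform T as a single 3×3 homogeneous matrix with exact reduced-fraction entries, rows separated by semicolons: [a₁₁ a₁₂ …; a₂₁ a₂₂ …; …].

T1 = [7/25 -24/25 0; 24/25 7/25 0; 0 0 1]
T2·T1 = [304/425 297/425 0; -297/425 304/425 0; 0 0 1]

T = [304/425 297/425 0; -297/425 304/425 0; 0 0 1]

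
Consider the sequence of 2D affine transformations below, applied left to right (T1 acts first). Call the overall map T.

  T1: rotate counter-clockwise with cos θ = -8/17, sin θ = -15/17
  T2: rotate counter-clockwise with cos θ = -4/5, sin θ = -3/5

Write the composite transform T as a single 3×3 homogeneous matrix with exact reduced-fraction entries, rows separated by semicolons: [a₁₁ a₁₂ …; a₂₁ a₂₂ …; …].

T1 = [-8/17 15/17 0; -15/17 -8/17 0; 0 0 1]
T2·T1 = [-13/85 -84/85 0; 84/85 -13/85 0; 0 0 1]

T = [-13/85 -84/85 0; 84/85 -13/85 0; 0 0 1]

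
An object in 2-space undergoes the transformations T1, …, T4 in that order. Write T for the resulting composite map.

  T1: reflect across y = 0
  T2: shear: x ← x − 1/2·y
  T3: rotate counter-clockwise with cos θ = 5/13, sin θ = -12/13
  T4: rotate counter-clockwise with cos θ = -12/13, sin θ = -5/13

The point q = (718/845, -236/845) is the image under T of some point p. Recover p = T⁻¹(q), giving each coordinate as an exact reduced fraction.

T1 = [1 0 0; 0 -1 0; 0 0 1]
T2·T1 = [1 1/2 0; 0 -1 0; 0 0 1]
T3·…·T1 = [5/13 -19/26 0; -12/13 -11/13 0; 0 0 1]
T4·…·T1 = [-120/169 59/169 0; 119/169 359/338 0; 0 0 1]
det M = -1; M⁻¹ = [-359/338 59/169 0; 119/169 120/169 0; 0 0 1]
M⁻¹ · (718/845, -236/845)ᵀ = (-1, 2/5)ᵀ

p = (-1, 2/5)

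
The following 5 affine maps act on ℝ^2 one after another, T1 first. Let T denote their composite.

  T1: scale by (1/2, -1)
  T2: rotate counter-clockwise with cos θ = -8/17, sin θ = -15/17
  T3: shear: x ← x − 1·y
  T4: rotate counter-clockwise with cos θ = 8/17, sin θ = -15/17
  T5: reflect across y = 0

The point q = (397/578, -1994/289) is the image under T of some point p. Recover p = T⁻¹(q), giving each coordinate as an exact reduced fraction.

T1 = [1/2 0 0; 0 -1 0; 0 0 1]
T2·T1 = [-4/17 -15/17 0; -15/34 8/17 0; 0 0 1]
T3·…·T1 = [7/34 -23/17 0; -15/34 8/17 0; 0 0 1]
T4·…·T1 = [-169/578 -64/289 0; -225/578 409/289 0; 0 0 1]
T5·…·T1 = [-169/578 -64/289 0; 225/578 -409/289 0; 0 0 1]
det M = 1/2; M⁻¹ = [-818/289 128/289 0; -225/289 -169/289 0; 0 0 1]
M⁻¹ · (397/578, -1994/289)ᵀ = (-5, 7/2)ᵀ

p = (-5, 7/2)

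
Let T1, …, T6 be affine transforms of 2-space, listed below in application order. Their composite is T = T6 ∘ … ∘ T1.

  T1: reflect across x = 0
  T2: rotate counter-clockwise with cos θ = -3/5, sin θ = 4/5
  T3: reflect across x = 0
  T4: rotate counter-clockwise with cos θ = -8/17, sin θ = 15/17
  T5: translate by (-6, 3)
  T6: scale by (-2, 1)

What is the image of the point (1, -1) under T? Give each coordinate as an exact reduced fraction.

T(p) = (878/85, 158/85)

T1 reflect across x = 0: (1, -1) → (-1, -1)
T2 rotate counter-clockwise with cos θ = -3/5, sin θ = 4/5: (-1, -1) → (7/5, -1/5)
T3 reflect across x = 0: (7/5, -1/5) → (-7/5, -1/5)
T4 rotate counter-clockwise with cos θ = -8/17, sin θ = 15/17: (-7/5, -1/5) → (71/85, -97/85)
T5 translate by (-6, 3): (71/85, -97/85) → (-439/85, 158/85)
T6 scale by (-2, 1): (-439/85, 158/85) → (878/85, 158/85)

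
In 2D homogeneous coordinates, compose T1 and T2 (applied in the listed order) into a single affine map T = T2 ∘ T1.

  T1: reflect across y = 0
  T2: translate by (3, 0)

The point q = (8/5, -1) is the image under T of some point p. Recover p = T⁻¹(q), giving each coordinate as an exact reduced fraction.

T1 = [1 0 0; 0 -1 0; 0 0 1]
T2·T1 = [1 0 3; 0 -1 0; 0 0 1]
det M = -1; M⁻¹ = [1 0 -3; 0 -1 0; 0 0 1]
M⁻¹ · (8/5, -1)ᵀ = (-7/5, 1)ᵀ

p = (-7/5, 1)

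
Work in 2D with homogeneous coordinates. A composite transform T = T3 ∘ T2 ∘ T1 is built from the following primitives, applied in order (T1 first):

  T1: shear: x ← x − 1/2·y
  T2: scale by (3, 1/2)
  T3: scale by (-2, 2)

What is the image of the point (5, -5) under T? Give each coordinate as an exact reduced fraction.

T1 shear: x ← x − 1/2·y: (5, -5) → (15/2, -5)
T2 scale by (3, 1/2): (15/2, -5) → (45/2, -5/2)
T3 scale by (-2, 2): (45/2, -5/2) → (-45, -5)

T(p) = (-45, -5)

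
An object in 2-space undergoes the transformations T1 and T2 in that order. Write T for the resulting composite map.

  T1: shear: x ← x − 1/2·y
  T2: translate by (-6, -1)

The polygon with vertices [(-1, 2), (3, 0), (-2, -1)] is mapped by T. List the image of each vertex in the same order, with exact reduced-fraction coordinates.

image vertices: (-8, 1), (-3, -1), (-15/2, -2)

T1 shear: x ← x − 1/2·y: (-1, 2) → (-2, 2); (3, 0) → (3, 0); (-2, -1) → (-3/2, -1)
T2 translate by (-6, -1): (-2, 2) → (-8, 1); (3, 0) → (-3, -1); (-3/2, -1) → (-15/2, -2)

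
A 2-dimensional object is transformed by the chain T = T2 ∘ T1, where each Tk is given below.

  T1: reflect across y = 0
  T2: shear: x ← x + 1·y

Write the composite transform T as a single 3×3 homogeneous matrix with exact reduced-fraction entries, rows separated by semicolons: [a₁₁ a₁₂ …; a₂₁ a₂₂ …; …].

T = [1 -1 0; 0 -1 0; 0 0 1]

T1 = [1 0 0; 0 -1 0; 0 0 1]
T2·T1 = [1 -1 0; 0 -1 0; 0 0 1]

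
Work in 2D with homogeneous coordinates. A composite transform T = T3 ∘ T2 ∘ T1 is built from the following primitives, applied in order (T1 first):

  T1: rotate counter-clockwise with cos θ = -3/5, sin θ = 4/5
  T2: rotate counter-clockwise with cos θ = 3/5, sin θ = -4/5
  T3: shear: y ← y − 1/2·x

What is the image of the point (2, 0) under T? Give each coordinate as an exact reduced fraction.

T(p) = (14/25, 41/25)

T1 rotate counter-clockwise with cos θ = -3/5, sin θ = 4/5: (2, 0) → (-6/5, 8/5)
T2 rotate counter-clockwise with cos θ = 3/5, sin θ = -4/5: (-6/5, 8/5) → (14/25, 48/25)
T3 shear: y ← y − 1/2·x: (14/25, 48/25) → (14/25, 41/25)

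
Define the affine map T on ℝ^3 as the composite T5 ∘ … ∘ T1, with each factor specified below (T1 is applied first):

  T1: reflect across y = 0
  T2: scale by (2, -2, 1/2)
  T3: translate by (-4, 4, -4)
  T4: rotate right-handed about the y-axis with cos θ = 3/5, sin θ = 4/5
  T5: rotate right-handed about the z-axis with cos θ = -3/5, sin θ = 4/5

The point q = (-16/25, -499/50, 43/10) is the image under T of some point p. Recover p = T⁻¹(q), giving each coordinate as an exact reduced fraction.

T1 = [1 0 0 0; 0 -1 0 0; 0 0 1 0; 0 0 0 1]
T2·T1 = [2 0 0 0; 0 2 0 0; 0 0 1/2 0; 0 0 0 1]
T3·…·T1 = [2 0 0 -4; 0 2 0 4; 0 0 1/2 -4; 0 0 0 1]
T4·…·T1 = [6/5 0 2/5 -28/5; 0 2 0 4; -8/5 0 3/10 4/5; 0 0 0 1]
T5·…·T1 = [-18/25 -8/5 -6/25 4/25; 24/25 -6/5 8/25 -172/25; -8/5 0 3/10 4/5; 0 0 0 1]
det M = 2; M⁻¹ = [-9/50 6/25 -2/5 2; -2/5 -3/10 0 -2; -24/25 32/25 6/5 8; 0 0 0 1]
M⁻¹ · (-16/25, -499/50, 43/10)ᵀ = (-2, 5/4, 1)ᵀ

p = (-2, 5/4, 1)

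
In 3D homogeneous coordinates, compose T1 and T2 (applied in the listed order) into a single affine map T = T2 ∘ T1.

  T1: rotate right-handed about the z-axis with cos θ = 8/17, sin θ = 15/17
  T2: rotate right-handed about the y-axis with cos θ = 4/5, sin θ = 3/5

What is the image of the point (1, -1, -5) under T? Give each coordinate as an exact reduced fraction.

T1 rotate right-handed about the z-axis with cos θ = 8/17, sin θ = 15/17: (1, -1, -5) → (23/17, 7/17, -5)
T2 rotate right-handed about the y-axis with cos θ = 4/5, sin θ = 3/5: (23/17, 7/17, -5) → (-163/85, 7/17, -409/85)

T(p) = (-163/85, 7/17, -409/85)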